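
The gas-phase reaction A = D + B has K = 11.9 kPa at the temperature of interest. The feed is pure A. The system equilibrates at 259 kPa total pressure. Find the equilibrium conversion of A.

Let X = conversion of A (basis 1 mol A); extent of reaction ξ = X.
At extent ξ: n_A = 1 − X; n_D = X; n_B = X.
Summing: n_T = 1 + X.
With p_i = (n_i/n_T)P, K = p_D p_B / (p_A).
Setting this equal to 11.9 kPa and taking the physical root (0 < X < 1) gives X = 0.210.

X = 0.210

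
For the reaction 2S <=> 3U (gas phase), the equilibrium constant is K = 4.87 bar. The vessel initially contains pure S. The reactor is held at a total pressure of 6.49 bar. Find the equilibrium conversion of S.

Let X = conversion of S (basis 1 mol S); extent of reaction ξ = 0.5X.
Moles: n_S = 1 − X; n_U = 1.5X.
Summing: n_T = 1 + 0.5X.
Mole fractions y_i = n_i/n_T; K = p_U^3 / (p_S^2) with p_i = y_i·P.
This yields a degree-3 equation in X; solving on (0,1), X = 0.440.

X = 0.440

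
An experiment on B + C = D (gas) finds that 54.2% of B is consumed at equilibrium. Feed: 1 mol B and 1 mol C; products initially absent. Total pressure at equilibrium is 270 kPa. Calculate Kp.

Basis: 1 mol B initially; let X = conversion of B. Extent ξ = X.
Moles: n_B = 1 − X; n_C = 1 − X; n_D = X.
n_T = Σnᵢ = 2 − X.
At X = 0.542: n_B = 0.458, n_C = 0.458, n_D = 0.542, n_T = 1.46.
p_i = (n_i/n_T)·P. Kp = p_D / (p_B p_C) = 0.014 kPa^-1.

Kp = 0.014 kPa^-1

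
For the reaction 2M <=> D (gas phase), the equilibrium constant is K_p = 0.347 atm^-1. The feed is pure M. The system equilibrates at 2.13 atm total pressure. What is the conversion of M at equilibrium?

Basis: 1 mol M initially; let X = conversion of M. Extent ξ = 0.5X.
Moles: n_M = 1 − X; n_D = 0.5X.
Summing: n_T = 1 − 0.5X.
y_i = n_i/n_T, p_i = y_i·P. K_p = p_D / (p_M^2).
Equating to 0.347 atm^-1 and solving on 0 < X < 1: X = 0.497.

X = 0.497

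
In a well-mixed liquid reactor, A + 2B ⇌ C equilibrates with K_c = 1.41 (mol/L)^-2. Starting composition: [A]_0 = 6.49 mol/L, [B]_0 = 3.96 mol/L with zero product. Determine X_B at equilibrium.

Let X = conversion of B; extent ξ = 3.96X/2 mol/L.
Concentrations: [A] = 6.49 − 1.98X; [B] = 3.96 − 3.96X; [C] = 1.98X.
K_c = [C] / ([A] [B]^2).
Setting equal to 1.41 and solving for X on (0,1) gives X = 0.872.

X = 0.872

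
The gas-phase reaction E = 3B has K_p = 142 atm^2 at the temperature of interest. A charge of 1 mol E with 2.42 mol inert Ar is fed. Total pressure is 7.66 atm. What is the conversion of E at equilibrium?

X = 0.784

Take 1 mol E as basis and let X be its fractional conversion, so ξ = X.
Species balance: n_E = 1 − X; n_B = 3X; n_I = 2.42 (inert).
Total moles n_T = 3.42 + 2X.
Mole fractions y_i = n_i/n_T; K_p = p_B^3 / (p_E) with p_i = y_i·P.
Substituting and setting equal to 142 atm^2 gives a polynomial in X; the root in (0,1) is X = 0.784.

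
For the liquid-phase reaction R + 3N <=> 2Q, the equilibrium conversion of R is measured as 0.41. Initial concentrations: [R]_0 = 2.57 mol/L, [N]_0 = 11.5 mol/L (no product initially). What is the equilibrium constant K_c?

K_c = 0.00505 (mol/L)^-2

Let X = conversion of R.
Concentrations: [R] = 2.57 − 2.57X; [N] = 11.5 − 7.71X; [Q] = 5.14X.
At X = 0.41: [R] = 1.52, [N] = 8.34, [Q] = 2.11.
K_c = [Q]^2 / ([R] [N]^3) = 0.00505 (mol/L)^-2.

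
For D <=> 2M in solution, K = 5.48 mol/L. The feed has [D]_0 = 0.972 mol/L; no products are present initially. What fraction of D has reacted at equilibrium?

X = 0.676

Let X = conversion of D; extent ξ = 0.972·X mol/L.
Concentrations: [D] = 0.972 − 0.972X; [M] = 1.94X.
K = [M]^2 / ([D]).
Setting equal to 5.48 and solving for X on (0,1) gives X = 0.676.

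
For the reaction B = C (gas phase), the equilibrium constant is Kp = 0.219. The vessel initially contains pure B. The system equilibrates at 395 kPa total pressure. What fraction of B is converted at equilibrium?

Take 1 mol B as basis and let X be its fractional conversion, so ξ = X.
Moles: n_B = 1 − X; n_C = X.
Total moles n_T = 1 (Δν = 0, constant).
y_i = n_i/n_T, p_i = y_i·P. Kp = p_C / (p_B).
This yields a degree-1 equation in X; solving on (0,1), X = 0.180.

X = 0.180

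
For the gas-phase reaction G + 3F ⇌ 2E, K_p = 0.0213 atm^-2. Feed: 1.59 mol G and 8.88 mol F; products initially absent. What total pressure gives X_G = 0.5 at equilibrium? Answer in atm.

Basis: 1.59 mol G initially; let X = conversion of G. Extent ξ = 1.59X.
Species balance: n_G = 1.59 − 1.59X; n_F = 8.88 − 4.77X; n_E = 3.18X.
n_T = Σnᵢ = 10.5 − 3.18X.
K_p = p_E^2 / (p_G p_F^3) with p_i = (n_i/n_T)·P.
At X = 0.5: the mole-fraction product g(X) = Π y_i^ν_i = 0.9152. Since K_p = g(X)·P^{-2}, P = (g/K_p)^(1/2) = (0.9152/0.0213)^(1/2) = 6.55 atm.

P = 6.55 atm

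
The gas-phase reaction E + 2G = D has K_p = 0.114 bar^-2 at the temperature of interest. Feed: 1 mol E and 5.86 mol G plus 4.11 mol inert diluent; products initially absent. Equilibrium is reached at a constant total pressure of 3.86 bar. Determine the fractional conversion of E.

Take 1 mol E as basis and let X be its fractional conversion, so ξ = X.
At extent ξ: n_E = 1 − X; n_G = 5.86 − 2X; n_D = X; n_I = 4.11 (inert).
Total moles n_T = 11 − 2X.
With p_i = (n_i/n_T)P, K_p = p_D / (p_E p_G^2).
Equating to 0.114 bar^-2 and solving on 0 < X < 1: X = 0.304.

X = 0.304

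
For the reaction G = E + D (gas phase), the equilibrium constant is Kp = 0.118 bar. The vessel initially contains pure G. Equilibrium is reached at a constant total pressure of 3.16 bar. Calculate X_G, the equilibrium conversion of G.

X = 0.190

Let X = conversion of G (basis 1 mol G); extent of reaction ξ = X.
At extent ξ: n_G = 1 − X; n_E = X; n_D = X.
n_T = Σnᵢ = 1 + X.
y_i = n_i/n_T, p_i = y_i·P. Kp = p_E p_D / (p_G).
This yields a degree-2 equation in X; solving on (0,1), X = 0.190.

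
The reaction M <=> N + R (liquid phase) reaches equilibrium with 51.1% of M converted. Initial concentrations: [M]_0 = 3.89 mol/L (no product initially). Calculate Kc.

Let X = conversion of M.
Concentrations: [M] = 3.89 − 3.89X; [N] = 3.89X; [R] = 3.89X.
At X = 0.511: [M] = 1.9, [N] = 1.99, [R] = 1.99.
Kc = [N] [R] / ([M]) = 2.08 mol/L.

Kc = 2.08 mol/L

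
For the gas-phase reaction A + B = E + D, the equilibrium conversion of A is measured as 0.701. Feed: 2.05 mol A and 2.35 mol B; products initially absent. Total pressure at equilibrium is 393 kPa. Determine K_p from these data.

K_p = 3.69

Let X = conversion of A (basis 2.05 mol A); extent of reaction ξ = 2.05X.
At extent ξ: n_A = 2.05 − 2.05X; n_B = 2.35 − 2.05X; n_E = 2.05X; n_D = 2.05X.
Since Δν = 0, n_T = 4.4 throughout.
At X = 0.701: n_A = 0.613, n_B = 0.913, n_E = 1.44, n_D = 1.44, n_T = 4.4.
p_i = (n_i/n_T)·P. K_p = p_E p_D / (p_A p_B) = 3.69.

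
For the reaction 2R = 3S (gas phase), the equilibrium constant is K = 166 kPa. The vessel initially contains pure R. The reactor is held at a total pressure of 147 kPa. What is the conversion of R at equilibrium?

X = 0.481

Let X = conversion of R (basis 1 mol R); extent of reaction ξ = 0.5X.
Mole table: n_R = 1 − X; n_S = 1.5X.
n_T = Σnᵢ = 1 + 0.5X.
With p_i = (n_i/n_T)P, K = p_S^3 / (p_R^2).
This yields a degree-3 equation in X; solving on (0,1), X = 0.481.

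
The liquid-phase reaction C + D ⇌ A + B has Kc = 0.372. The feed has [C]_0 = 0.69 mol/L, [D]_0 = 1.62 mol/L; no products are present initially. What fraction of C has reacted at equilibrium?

Let X = conversion of C; extent ξ = 0.69·X mol/L.
Concentrations: [C] = 0.69 − 0.69X; [D] = 1.62 − 0.69X; [A] = 0.69X; [B] = 0.69X.
Kc = [A] [B] / ([C] [D]).
This equals 0.372 at X = 0.549 (the root in 0 < X < 1).

X = 0.549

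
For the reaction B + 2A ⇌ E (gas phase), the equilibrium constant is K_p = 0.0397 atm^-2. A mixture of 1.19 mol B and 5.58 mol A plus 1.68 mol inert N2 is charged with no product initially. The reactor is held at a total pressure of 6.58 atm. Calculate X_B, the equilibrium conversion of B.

X = 0.396

Take 1.19 mol B as basis and let X be its fractional conversion, so ξ = 1.19X.
Mole table: n_B = 1.19 − 1.19X; n_A = 5.58 − 2.38X; n_E = 1.19X; n_I = 1.68 (inert).
n_T = Σnᵢ = 8.45 − 2.38X.
Mole fractions y_i = n_i/n_T; K_p = p_E / (p_B p_A^2) with p_i = y_i·P.
Substituting and setting equal to 0.0397 atm^-2 gives a polynomial in X; the root in (0,1) is X = 0.396.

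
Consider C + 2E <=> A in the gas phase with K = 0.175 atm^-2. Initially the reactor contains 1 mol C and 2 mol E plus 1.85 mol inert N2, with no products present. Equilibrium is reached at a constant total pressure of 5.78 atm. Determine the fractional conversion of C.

X = 0.360

Basis: 1 mol C initially; let X = conversion of C. Extent ξ = X.
At extent ξ: n_C = 1 − X; n_E = 2 − 2X; n_A = X; n_I = 1.85 (inert).
Total moles n_T = 4.85 − 2X.
Mole fractions y_i = n_i/n_T; K = p_A / (p_C p_E^2) with p_i = y_i·P.
Equating to 0.175 atm^-2 and solving on 0 < X < 1: X = 0.360.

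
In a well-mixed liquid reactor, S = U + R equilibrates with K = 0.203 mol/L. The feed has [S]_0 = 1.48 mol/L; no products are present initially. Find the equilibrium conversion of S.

X = 0.308

Let X = conversion of S; extent ξ = 1.48·X mol/L.
Concentrations: [S] = 1.48 − 1.48X; [U] = 1.48X; [R] = 1.48X.
K = [U] [R] / ([S]).
This equals 0.203 at X = 0.308 (the root in 0 < X < 1).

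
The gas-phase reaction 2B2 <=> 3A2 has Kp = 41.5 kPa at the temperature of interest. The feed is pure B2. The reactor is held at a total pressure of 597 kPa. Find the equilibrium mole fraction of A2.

Basis: 1 mol B2 initially; let X = conversion of B2. Extent ξ = 0.5X.
Moles: n_B2 = 1 − X; n_A2 = 1.5X.
Total moles n_T = 1 + 0.5X.
With p_i = (n_i/n_T)P, Kp = p_A2^3 / (p_B2^2).
Setting this equal to 41.5 kPa and taking the physical root (0 < X < 1) gives X = 0.238.
Then n_A2 = 0.356, n_T = 1.12, so y_A2 = 0.318.

y_A2 = 0.318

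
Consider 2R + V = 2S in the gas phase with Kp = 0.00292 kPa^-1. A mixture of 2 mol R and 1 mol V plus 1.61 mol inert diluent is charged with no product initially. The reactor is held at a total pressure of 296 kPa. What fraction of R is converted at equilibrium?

X = 0.275

Let X = conversion of R (basis 2 mol R); extent of reaction ξ = X.
Species balance: n_R = 2 − 2X; n_V = 1 − X; n_S = 2X; n_I = 1.61 (inert).
n_T = Σnᵢ = 4.61 − X.
With p_i = (n_i/n_T)P, Kp = p_S^2 / (p_R^2 p_V).
Setting this equal to 0.00292 kPa^-1 and taking the physical root (0 < X < 1) gives X = 0.275.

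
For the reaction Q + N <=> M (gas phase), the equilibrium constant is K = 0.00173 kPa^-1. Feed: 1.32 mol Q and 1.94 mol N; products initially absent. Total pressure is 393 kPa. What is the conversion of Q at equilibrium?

Basis: 1.32 mol Q initially; let X = conversion of Q. Extent ξ = 1.32X.
Moles: n_Q = 1.32 − 1.32X; n_N = 1.94 − 1.32X; n_M = 1.32X.
Summing: n_T = 3.26 − 1.32X.
With p_i = (n_i/n_T)P, K = p_M / (p_Q p_N).
This yields a degree-2 equation in X; solving on (0,1), X = 0.270.

X = 0.270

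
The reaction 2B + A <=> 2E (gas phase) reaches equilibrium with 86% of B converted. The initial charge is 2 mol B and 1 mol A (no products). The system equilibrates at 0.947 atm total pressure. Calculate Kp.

Take 2 mol B as basis and let X be its fractional conversion, so ξ = X.
Moles: n_B = 2 − 2X; n_A = 1 − X; n_E = 2X.
n_T = Σnᵢ = 3 − X.
At X = 0.86: n_B = 0.28, n_A = 0.14, n_E = 1.72, n_T = 2.14.
p_i = (n_i/n_T)·P. Kp = p_E^2 / (p_B^2 p_A) = 609 atm^-1.

Kp = 609 atm^-1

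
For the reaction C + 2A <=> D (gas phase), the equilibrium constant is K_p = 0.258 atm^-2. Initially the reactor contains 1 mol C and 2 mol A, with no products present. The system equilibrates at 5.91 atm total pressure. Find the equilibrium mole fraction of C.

y_C = 0.215

Let X = conversion of C (basis 1 mol C); extent of reaction ξ = X.
At extent ξ: n_C = 1 − X; n_A = 2 − 2X; n_D = X.
n_T = Σnᵢ = 3 − 2X.
y_i = n_i/n_T, p_i = y_i·P. K_p = p_D / (p_C p_A^2).
This yields a degree-3 equation in X; solving on (0,1), X = 0.624.
Then n_C = 0.376, n_T = 1.75, so y_C = 0.215.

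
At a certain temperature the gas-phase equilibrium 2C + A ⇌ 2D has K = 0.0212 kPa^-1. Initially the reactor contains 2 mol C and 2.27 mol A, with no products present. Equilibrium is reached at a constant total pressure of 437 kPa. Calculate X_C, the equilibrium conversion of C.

Take 2 mol C as basis and let X be its fractional conversion, so ξ = X.
At extent ξ: n_C = 2 − 2X; n_A = 2.27 − X; n_D = 2X.
Total moles n_T = 4.27 − X.
y_i = n_i/n_T, p_i = y_i·P. K = p_D^2 / (p_C^2 p_A).
Setting this equal to 0.0212 kPa^-1 and taking the physical root (0 < X < 1) gives X = 0.670.

X = 0.670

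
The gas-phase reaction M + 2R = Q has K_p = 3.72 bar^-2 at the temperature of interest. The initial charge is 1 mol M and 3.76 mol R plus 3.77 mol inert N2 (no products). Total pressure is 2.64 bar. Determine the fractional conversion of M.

X = 0.732

Take 1 mol M as basis and let X be its fractional conversion, so ξ = X.
Mole table: n_M = 1 − X; n_R = 3.76 − 2X; n_Q = X; n_I = 3.77 (inert).
n_T = Σnᵢ = 8.53 − 2X.
y_i = n_i/n_T, p_i = y_i·P. K_p = p_Q / (p_M p_R^2).
This yields a degree-3 equation in X; solving on (0,1), X = 0.732.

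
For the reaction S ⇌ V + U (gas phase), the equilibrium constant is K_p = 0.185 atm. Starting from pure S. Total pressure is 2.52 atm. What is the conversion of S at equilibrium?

X = 0.262

Basis: 1 mol S initially; let X = conversion of S. Extent ξ = X.
Species balance: n_S = 1 − X; n_V = X; n_U = X.
Summing: n_T = 1 + X.
y_i = n_i/n_T, p_i = y_i·P. K_p = p_V p_U / (p_S).
Substituting and setting equal to 0.185 atm gives a polynomial in X; the root in (0,1) is X = 0.262.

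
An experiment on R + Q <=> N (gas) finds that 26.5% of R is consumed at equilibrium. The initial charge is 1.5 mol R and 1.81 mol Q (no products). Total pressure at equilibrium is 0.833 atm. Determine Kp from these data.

Kp = 0.892 atm^-1

Basis: 1.5 mol R initially; let X = conversion of R. Extent ξ = 1.5X.
Species balance: n_R = 1.5 − 1.5X; n_Q = 1.81 − 1.5X; n_N = 1.5X.
Total moles n_T = 3.31 − 1.5X.
At X = 0.265: n_R = 1.1, n_Q = 1.41, n_N = 0.398, n_T = 2.91.
p_i = (n_i/n_T)·P. Kp = p_N / (p_R p_Q) = 0.892 atm^-1.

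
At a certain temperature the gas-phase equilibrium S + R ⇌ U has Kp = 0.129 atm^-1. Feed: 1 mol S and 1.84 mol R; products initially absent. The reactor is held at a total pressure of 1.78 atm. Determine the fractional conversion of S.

Basis: 1 mol S initially; let X = conversion of S. Extent ξ = X.
At extent ξ: n_S = 1 − X; n_R = 1.84 − X; n_U = X.
n_T = Σnᵢ = 2.84 − X.
y_i = n_i/n_T, p_i = y_i·P. Kp = p_U / (p_S p_R).
Equating to 0.129 atm^-1 and solving on 0 < X < 1: X = 0.127.

X = 0.127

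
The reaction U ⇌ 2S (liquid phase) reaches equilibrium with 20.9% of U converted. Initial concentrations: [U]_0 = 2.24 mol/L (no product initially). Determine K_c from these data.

Let X = conversion of U.
Concentrations: [U] = 2.24 − 2.24X; [S] = 4.48X.
At X = 0.209: [U] = 1.77, [S] = 0.936.
K_c = [S]^2 / ([U]) = 0.495 mol/L.

K_c = 0.495 mol/L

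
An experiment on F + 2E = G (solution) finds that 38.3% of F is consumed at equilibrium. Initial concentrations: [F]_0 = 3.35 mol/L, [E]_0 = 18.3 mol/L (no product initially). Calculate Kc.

Let X = conversion of F.
Concentrations: [F] = 3.35 − 3.35X; [E] = 18.3 − 6.7X; [G] = 3.35X.
At X = 0.383: [F] = 2.07, [E] = 15.7, [G] = 1.28.
Kc = [G] / ([F] [E]^2) = 0.00251 (mol/L)^-2.

Kc = 0.00251 (mol/L)^-2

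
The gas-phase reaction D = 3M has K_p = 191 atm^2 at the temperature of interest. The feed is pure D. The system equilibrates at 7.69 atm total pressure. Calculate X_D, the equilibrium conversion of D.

X = 0.612

Basis: 1 mol D initially; let X = conversion of D. Extent ξ = X.
Moles: n_D = 1 − X; n_M = 3X.
Summing: n_T = 1 + 2X.
y_i = n_i/n_T, p_i = y_i·P. K_p = p_M^3 / (p_D).
This yields a degree-3 equation in X; solving on (0,1), X = 0.612.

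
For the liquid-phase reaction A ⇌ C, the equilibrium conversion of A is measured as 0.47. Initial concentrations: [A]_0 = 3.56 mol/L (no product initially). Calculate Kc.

Kc = 0.887

Let X = conversion of A.
Concentrations: [A] = 3.56 − 3.56X; [C] = 3.56X.
At X = 0.47: [A] = 1.89, [C] = 1.67.
Kc = [C] / ([A]) = 0.887.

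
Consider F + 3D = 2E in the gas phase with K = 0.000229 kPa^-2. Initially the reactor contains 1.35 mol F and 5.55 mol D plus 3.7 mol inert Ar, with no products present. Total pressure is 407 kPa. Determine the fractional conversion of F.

X = 0.712

Take 1.35 mol F as basis and let X be its fractional conversion, so ξ = 1.35X.
Moles: n_F = 1.35 − 1.35X; n_D = 5.55 − 4.05X; n_E = 2.7X; n_I = 3.7 (inert).
n_T = Σnᵢ = 10.6 − 2.7X.
Mole fractions y_i = n_i/n_T; K = p_E^2 / (p_F p_D^3) with p_i = y_i·P.
Setting this equal to 0.000229 kPa^-2 and taking the physical root (0 < X < 1) gives X = 0.712.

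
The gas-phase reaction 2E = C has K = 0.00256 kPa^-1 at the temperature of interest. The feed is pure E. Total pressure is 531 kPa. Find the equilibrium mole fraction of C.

y_C = 0.435

Basis: 1 mol E initially; let X = conversion of E. Extent ξ = 0.5X.
Moles: n_E = 1 − X; n_C = 0.5X.
n_T = Σnᵢ = 1 − 0.5X.
Mole fractions y_i = n_i/n_T; K = p_C / (p_E^2) with p_i = y_i·P.
Setting this equal to 0.00256 kPa^-1 and taking the physical root (0 < X < 1) gives X = 0.606.
Then n_C = 0.303, n_T = 0.697, so y_C = 0.435.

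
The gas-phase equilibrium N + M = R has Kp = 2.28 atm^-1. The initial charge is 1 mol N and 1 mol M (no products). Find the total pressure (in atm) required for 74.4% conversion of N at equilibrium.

Let X = conversion of N (basis 1 mol N); extent of reaction ξ = X.
Moles: n_N = 1 − X; n_M = 1 − X; n_R = X.
n_T = Σnᵢ = 2 − X.
Kp = p_R / (p_N p_M) with p_i = (n_i/n_T)·P.
At X = 0.744: the mole-fraction product g(X) = Π y_i^ν_i = 14.26. Since Kp = g(X)·P^{-1}, P = (g/Kp)^(1/1) = (14.26/2.28)^(1/1) = 6.25 atm.

P = 6.25 atm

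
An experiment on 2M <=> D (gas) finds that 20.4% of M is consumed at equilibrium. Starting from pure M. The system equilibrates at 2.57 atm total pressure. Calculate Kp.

Kp = 0.0562 atm^-1

Take 1 mol M as basis and let X be its fractional conversion, so ξ = 0.5X.
Mole table: n_M = 1 − X; n_D = 0.5X.
Summing: n_T = 1 − 0.5X.
At X = 0.204: n_M = 0.796, n_D = 0.102, n_T = 0.898.
p_i = (n_i/n_T)·P. Kp = p_D / (p_M^2) = 0.0562 atm^-1.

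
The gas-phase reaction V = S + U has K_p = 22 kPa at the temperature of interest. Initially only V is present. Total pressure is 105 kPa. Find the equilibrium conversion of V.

Basis: 1 mol V initially; let X = conversion of V. Extent ξ = X.
At extent ξ: n_V = 1 − X; n_S = X; n_U = X.
Total moles n_T = 1 + X.
y_i = n_i/n_T, p_i = y_i·P. K_p = p_S p_U / (p_V).
Setting this equal to 22 kPa and taking the physical root (0 < X < 1) gives X = 0.416.

X = 0.416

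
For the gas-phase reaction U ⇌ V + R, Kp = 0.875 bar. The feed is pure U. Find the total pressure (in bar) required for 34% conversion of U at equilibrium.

Let X = conversion of U (basis 1 mol U); extent of reaction ξ = X.
Species balance: n_U = 1 − X; n_V = X; n_R = X.
Summing: n_T = 1 + X.
Kp = p_V p_R / (p_U) with p_i = (n_i/n_T)·P.
At X = 0.34: the mole-fraction product g(X) = Π y_i^ν_i = 0.1307. Since Kp = g(X)·P^{1}, P = (Kp/g)^(1/1) = (0.875/0.1307)^(1/1) = 6.69 bar.

P = 6.69 bar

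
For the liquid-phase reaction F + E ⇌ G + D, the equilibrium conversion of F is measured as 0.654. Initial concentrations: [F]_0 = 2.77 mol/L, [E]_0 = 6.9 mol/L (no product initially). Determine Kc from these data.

Let X = conversion of F.
Concentrations: [F] = 2.77 − 2.77X; [E] = 6.9 − 2.77X; [G] = 2.77X; [D] = 2.77X.
At X = 0.654: [F] = 0.958, [E] = 5.09, [G] = 1.81, [D] = 1.81.
Kc = [G] [D] / ([F] [E]) = 0.673.

Kc = 0.673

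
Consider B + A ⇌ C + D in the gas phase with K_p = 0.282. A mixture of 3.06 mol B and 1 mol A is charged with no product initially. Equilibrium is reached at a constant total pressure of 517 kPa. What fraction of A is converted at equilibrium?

X = 0.558

Take 1 mol A as basis and let X be its fractional conversion, so ξ = X.
Moles: n_B = 3.06 − X; n_A = 1 − X; n_C = X; n_D = X.
Total moles n_T = 4.06 (Δν = 0, constant).
With p_i = (n_i/n_T)P, K_p = p_C p_D / (p_B p_A).
This yields a degree-2 equation in X; solving on (0,1), X = 0.558.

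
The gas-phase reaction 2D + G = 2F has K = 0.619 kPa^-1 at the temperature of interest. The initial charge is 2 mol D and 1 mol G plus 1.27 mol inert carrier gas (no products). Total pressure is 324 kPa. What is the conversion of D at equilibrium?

X = 0.780

Let X = conversion of D (basis 2 mol D); extent of reaction ξ = X.
Species balance: n_D = 2 − 2X; n_G = 1 − X; n_F = 2X; n_I = 1.27 (inert).
Total moles n_T = 4.27 − X.
Mole fractions y_i = n_i/n_T; K = p_F^2 / (p_D^2 p_G) with p_i = y_i·P.
Substituting and setting equal to 0.619 kPa^-1 gives a polynomial in X; the root in (0,1) is X = 0.780.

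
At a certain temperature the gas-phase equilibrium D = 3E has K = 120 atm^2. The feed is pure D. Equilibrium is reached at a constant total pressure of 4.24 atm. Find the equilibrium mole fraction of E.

Let X = conversion of D (basis 1 mol D); extent of reaction ξ = X.
Species balance: n_D = 1 − X; n_E = 3X.
Summing: n_T = 1 + 2X.
Mole fractions y_i = n_i/n_T; K = p_E^3 / (p_D) with p_i = y_i·P.
Setting this equal to 120 atm^2 and taking the physical root (0 < X < 1) gives X = 0.736.
Then n_E = 2.21, n_T = 2.47, so y_E = 0.893.

y_E = 0.893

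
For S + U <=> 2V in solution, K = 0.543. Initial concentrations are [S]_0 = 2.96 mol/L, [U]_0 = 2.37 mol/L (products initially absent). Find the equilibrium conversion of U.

Let X = conversion of U; extent ξ = 2.37·X mol/L.
Concentrations: [S] = 2.96 − 2.37X; [U] = 2.37 − 2.37X; [V] = 4.74X.
K = [V]^2 / ([S] [U]).
Setting equal to 0.543 and solving for X on (0,1) gives X = 0.300.

X = 0.300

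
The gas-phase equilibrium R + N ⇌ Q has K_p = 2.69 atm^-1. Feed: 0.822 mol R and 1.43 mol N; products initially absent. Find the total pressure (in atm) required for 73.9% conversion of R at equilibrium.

Let X = conversion of R (basis 0.822 mol R); extent of reaction ξ = 0.822X.
Moles: n_R = 0.822 − 0.822X; n_N = 1.43 − 0.822X; n_Q = 0.822X.
n_T = Σnᵢ = 2.25 − 0.822X.
K_p = p_Q / (p_R p_N) with p_i = (n_i/n_T)·P.
At X = 0.739: the mole-fraction product g(X) = Π y_i^ν_i = 5.661. Since K_p = g(X)·P^{-1}, P = (g/K_p)^(1/1) = (5.661/2.69)^(1/1) = 2.1 atm.

P = 2.1 atm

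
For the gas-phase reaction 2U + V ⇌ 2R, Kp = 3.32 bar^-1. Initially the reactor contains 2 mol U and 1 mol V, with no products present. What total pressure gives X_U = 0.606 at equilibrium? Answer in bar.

Take 2 mol U as basis and let X be its fractional conversion, so ξ = X.
Species balance: n_U = 2 − 2X; n_V = 1 − X; n_R = 2X.
n_T = Σnᵢ = 3 − X.
Kp = p_R^2 / (p_U^2 p_V) with p_i = (n_i/n_T)·P.
At X = 0.606: the mole-fraction product g(X) = Π y_i^ν_i = 14.37. Since Kp = g(X)·P^{-1}, P = (g/Kp)^(1/1) = (14.37/3.32)^(1/1) = 4.33 bar.

P = 4.33 bar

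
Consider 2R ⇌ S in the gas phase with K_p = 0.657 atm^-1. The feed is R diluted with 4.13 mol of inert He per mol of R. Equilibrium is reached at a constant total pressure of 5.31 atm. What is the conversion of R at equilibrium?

Basis: 1 mol R initially; let X = conversion of R. Extent ξ = 0.5X.
Species balance: n_R = 1 − X; n_S = 0.5X; n_I = 4.13 (inert).
Summing: n_T = 5.13 − 0.5X.
With p_i = (n_i/n_T)P, K_p = p_S / (p_R^2).
Setting this equal to 0.657 atm^-1 and taking the physical root (0 < X < 1) gives X = 0.442.

X = 0.442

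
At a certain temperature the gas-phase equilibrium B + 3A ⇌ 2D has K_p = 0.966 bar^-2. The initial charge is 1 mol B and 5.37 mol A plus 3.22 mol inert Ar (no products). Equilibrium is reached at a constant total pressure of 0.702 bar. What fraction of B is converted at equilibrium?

Let X = conversion of B (basis 1 mol B); extent of reaction ξ = X.
Moles: n_B = 1 − X; n_A = 5.37 − 3X; n_D = 2X; n_I = 3.22 (inert).
Total moles n_T = 9.59 − 2X.
y_i = n_i/n_T, p_i = y_i·P. K_p = p_D^2 / (p_B p_A^3).
Equating to 0.966 bar^-2 and solving on 0 < X < 1: X = 0.302.

X = 0.302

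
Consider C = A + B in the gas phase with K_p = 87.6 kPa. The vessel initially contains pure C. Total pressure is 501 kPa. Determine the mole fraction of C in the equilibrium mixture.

y_C = 0.443

Basis: 1 mol C initially; let X = conversion of C. Extent ξ = X.
Moles: n_C = 1 − X; n_A = X; n_B = X.
Total moles n_T = 1 + X.
Mole fractions y_i = n_i/n_T; K_p = p_A p_B / (p_C) with p_i = y_i·P.
Equating to 87.6 kPa and solving on 0 < X < 1: X = 0.386.
Then n_C = 0.614, n_T = 1.39, so y_C = 0.443.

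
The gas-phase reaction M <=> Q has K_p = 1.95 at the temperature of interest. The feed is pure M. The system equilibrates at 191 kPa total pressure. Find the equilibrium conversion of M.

Take 1 mol M as basis and let X be its fractional conversion, so ξ = X.
Moles: n_M = 1 − X; n_Q = X.
n_T stays at 1 (no change in mole number).
With p_i = (n_i/n_T)P, K_p = p_Q / (p_M).
Equating to 1.95 and solving on 0 < X < 1: X = 0.661.

X = 0.661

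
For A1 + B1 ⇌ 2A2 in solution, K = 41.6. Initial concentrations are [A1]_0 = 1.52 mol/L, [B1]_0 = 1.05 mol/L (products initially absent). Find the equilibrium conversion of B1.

Let X = conversion of B1; extent ξ = 1.05·X mol/L.
Concentrations: [A1] = 1.52 − 1.05X; [B1] = 1.05 − 1.05X; [A2] = 2.1X.
K = [A2]^2 / ([A1] [B1]).
Setting equal to 41.6 and solving for X on (0,1) gives X = 0.873.

X = 0.873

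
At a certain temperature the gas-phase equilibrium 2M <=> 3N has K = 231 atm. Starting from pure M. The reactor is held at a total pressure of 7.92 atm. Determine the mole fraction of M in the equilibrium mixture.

Take 1 mol M as basis and let X be its fractional conversion, so ξ = 0.5X.
Mole table: n_M = 1 − X; n_N = 1.5X.
Summing: n_T = 1 + 0.5X.
y_i = n_i/n_T, p_i = y_i·P. K = p_N^3 / (p_M^2).
Setting this equal to 231 atm and taking the physical root (0 < X < 1) gives X = 0.796.
Then n_M = 0.204, n_T = 1.4, so y_M = 0.146.

y_M = 0.146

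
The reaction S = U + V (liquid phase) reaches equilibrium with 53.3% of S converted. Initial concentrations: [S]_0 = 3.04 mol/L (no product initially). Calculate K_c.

Let X = conversion of S.
Concentrations: [S] = 3.04 − 3.04X; [U] = 3.04X; [V] = 3.04X.
At X = 0.533: [S] = 1.42, [U] = 1.62, [V] = 1.62.
K_c = [U] [V] / ([S]) = 1.85 mol/L.

K_c = 1.85 mol/L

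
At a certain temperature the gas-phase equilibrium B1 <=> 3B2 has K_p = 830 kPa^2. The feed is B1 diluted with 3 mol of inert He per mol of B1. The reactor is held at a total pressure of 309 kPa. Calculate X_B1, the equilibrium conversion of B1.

Take 1 mol B1 as basis and let X be its fractional conversion, so ξ = X.
At extent ξ: n_B1 = 1 − X; n_B2 = 3X; n_I = 3 (inert).
n_T = Σnᵢ = 4 + 2X.
With p_i = (n_i/n_T)P, K_p = p_B2^3 / (p_B1).
This yields a degree-3 equation in X; solving on (0,1), X = 0.171.

X = 0.171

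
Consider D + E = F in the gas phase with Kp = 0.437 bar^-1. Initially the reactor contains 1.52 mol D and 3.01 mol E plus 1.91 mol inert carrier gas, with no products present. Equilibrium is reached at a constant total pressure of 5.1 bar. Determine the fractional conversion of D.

X = 0.472

Let X = conversion of D (basis 1.52 mol D); extent of reaction ξ = 1.52X.
Mole table: n_D = 1.52 − 1.52X; n_E = 3.01 − 1.52X; n_F = 1.52X; n_I = 1.91 (inert).
n_T = Σnᵢ = 6.44 − 1.52X.
y_i = n_i/n_T, p_i = y_i·P. Kp = p_F / (p_D p_E).
This yields a degree-2 equation in X; solving on (0,1), X = 0.472.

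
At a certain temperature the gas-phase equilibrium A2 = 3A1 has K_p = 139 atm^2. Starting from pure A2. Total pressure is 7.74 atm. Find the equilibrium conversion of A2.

X = 0.554

Take 1 mol A2 as basis and let X be its fractional conversion, so ξ = X.
Moles: n_A2 = 1 − X; n_A1 = 3X.
n_T = Σnᵢ = 1 + 2X.
y_i = n_i/n_T, p_i = y_i·P. K_p = p_A1^3 / (p_A2).
Equating to 139 atm^2 and solving on 0 < X < 1: X = 0.554.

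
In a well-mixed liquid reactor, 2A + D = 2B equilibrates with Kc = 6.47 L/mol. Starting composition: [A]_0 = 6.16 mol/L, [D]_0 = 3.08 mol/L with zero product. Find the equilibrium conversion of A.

X = 0.707

Let X = conversion of A; extent ξ = 6.16X/2 mol/L.
Concentrations: [A] = 6.16 − 6.16X; [D] = 3.08 − 3.08X; [B] = 6.16X.
Kc = [B]^2 / ([A]^2 [D]).
Solving Kc = 6.47 for X ∈ (0,1): X = 0.707.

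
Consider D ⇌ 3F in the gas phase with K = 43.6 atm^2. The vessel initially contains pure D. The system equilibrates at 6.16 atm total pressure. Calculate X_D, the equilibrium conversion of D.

X = 0.438

Basis: 1 mol D initially; let X = conversion of D. Extent ξ = X.
At extent ξ: n_D = 1 − X; n_F = 3X.
Summing: n_T = 1 + 2X.
Mole fractions y_i = n_i/n_T; K = p_F^3 / (p_D) with p_i = y_i·P.
This yields a degree-3 equation in X; solving on (0,1), X = 0.438.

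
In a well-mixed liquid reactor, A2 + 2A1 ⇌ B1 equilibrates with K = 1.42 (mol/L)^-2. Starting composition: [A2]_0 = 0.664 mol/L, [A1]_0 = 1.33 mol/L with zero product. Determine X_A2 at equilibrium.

X = 0.441

Let X = conversion of A2; extent ξ = 0.664·X mol/L.
Concentrations: [A2] = 0.664 − 0.664X; [A1] = 1.33 − 1.33X; [B1] = 0.664X.
K = [B1] / ([A2] [A1]^2).
Equating to 1.42 (mol/L)^-2: the physical root is X = 0.441.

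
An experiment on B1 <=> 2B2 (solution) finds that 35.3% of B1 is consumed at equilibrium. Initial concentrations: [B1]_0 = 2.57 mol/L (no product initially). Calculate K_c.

Let X = conversion of B1.
Concentrations: [B1] = 2.57 − 2.57X; [B2] = 5.14X.
At X = 0.353: [B1] = 1.66, [B2] = 1.81.
K_c = [B2]^2 / ([B1]) = 1.98 mol/L.

K_c = 1.98 mol/L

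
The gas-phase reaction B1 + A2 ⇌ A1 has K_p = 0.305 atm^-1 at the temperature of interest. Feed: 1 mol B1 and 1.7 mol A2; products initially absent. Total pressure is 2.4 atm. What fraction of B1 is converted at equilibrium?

X = 0.299

Basis: 1 mol B1 initially; let X = conversion of B1. Extent ξ = X.
Species balance: n_B1 = 1 − X; n_A2 = 1.7 − X; n_A1 = X.
Summing: n_T = 2.7 − X.
Mole fractions y_i = n_i/n_T; K_p = p_A1 / (p_B1 p_A2) with p_i = y_i·P.
Substituting and setting equal to 0.305 atm^-1 gives a polynomial in X; the root in (0,1) is X = 0.299.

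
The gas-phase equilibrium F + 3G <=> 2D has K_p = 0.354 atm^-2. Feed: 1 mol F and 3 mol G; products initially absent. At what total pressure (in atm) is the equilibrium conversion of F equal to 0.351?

P = 1.78 atm

Take 1 mol F as basis and let X be its fractional conversion, so ξ = X.
Species balance: n_F = 1 − X; n_G = 3 − 3X; n_D = 2X.
n_T = Σnᵢ = 4 − 2X.
K_p = p_D^2 / (p_F p_G^3) with p_i = (n_i/n_T)·P.
At X = 0.351: the mole-fraction product g(X) = Π y_i^ν_i = 1.119. Since K_p = g(X)·P^{-2}, P = (g/K_p)^(1/2) = (1.119/0.354)^(1/2) = 1.78 atm.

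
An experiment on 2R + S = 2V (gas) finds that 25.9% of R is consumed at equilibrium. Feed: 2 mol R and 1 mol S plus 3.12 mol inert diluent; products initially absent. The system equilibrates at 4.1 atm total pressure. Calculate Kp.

Kp = 0.236 atm^-1

Let X = conversion of R (basis 2 mol R); extent of reaction ξ = X.
Species balance: n_R = 2 − 2X; n_S = 1 − X; n_V = 2X; n_I = 3.12 (inert).
Summing: n_T = 6.12 − X.
At X = 0.259: n_R = 1.48, n_S = 0.741, n_V = 0.518, n_T = 5.86.
p_i = (n_i/n_T)·P. Kp = p_V^2 / (p_R^2 p_S) = 0.236 atm^-1.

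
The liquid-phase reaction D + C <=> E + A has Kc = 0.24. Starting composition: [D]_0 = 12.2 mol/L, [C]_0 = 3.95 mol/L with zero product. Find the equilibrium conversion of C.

Let X = conversion of C; extent ξ = 3.95·X mol/L.
Concentrations: [D] = 12.2 − 3.95X; [C] = 3.95 − 3.95X; [E] = 3.95X; [A] = 3.95X.
Kc = [E] [A] / ([D] [C]).
Setting equal to 0.24 and solving for X on (0,1) gives X = 0.534.

X = 0.534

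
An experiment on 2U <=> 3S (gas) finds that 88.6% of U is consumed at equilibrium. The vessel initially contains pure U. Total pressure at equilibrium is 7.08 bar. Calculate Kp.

Basis: 1 mol U initially; let X = conversion of U. Extent ξ = 0.5X.
Species balance: n_U = 1 − X; n_S = 1.5X.
Total moles n_T = 1 + 0.5X.
At X = 0.886: n_U = 0.114, n_S = 1.33, n_T = 1.44.
p_i = (n_i/n_T)·P. Kp = p_S^3 / (p_U^2) = 886 bar.

Kp = 886 bar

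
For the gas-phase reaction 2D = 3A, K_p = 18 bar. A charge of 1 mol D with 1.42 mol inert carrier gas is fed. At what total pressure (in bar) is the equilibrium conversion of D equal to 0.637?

P = 7.45 bar

Take 1 mol D as basis and let X be its fractional conversion, so ξ = 0.5X.
Mole table: n_D = 1 − X; n_A = 1.5X; n_I = 1.42 (inert).
Summing: n_T = 2.42 + 0.5X.
K_p = p_A^3 / (p_D^2) with p_i = (n_i/n_T)·P.
At X = 0.637: the mole-fraction product g(X) = Π y_i^ν_i = 2.417. Since K_p = g(X)·P^{1}, P = (K_p/g)^(1/1) = (18/2.417)^(1/1) = 7.45 bar.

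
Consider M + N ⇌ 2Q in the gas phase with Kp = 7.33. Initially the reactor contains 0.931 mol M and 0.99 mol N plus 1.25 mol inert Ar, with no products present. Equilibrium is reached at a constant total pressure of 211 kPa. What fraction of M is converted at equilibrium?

Let X = conversion of M (basis 0.931 mol M); extent of reaction ξ = 0.931X.
At extent ξ: n_M = 0.931 − 0.931X; n_N = 0.99 − 0.931X; n_Q = 1.86X; n_I = 1.25 (inert).
Since Δν = 0, n_T = 3.17 throughout.
With p_i = (n_i/n_T)P, Kp = p_Q^2 / (p_M p_N).
Substituting and setting equal to 7.33 gives a polynomial in X; the root in (0,1) is X = 0.593.

X = 0.593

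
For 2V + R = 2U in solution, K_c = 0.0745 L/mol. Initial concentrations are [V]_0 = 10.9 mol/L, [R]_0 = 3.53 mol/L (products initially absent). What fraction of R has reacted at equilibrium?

Let X = conversion of R; extent ξ = 3.53·X mol/L.
Concentrations: [V] = 10.9 − 7.06X; [R] = 3.53 − 3.53X; [U] = 7.06X.
K_c = [U]^2 / ([V]^2 [R]).
Equating to 0.0745 L/mol: the physical root is X = 0.431.

X = 0.431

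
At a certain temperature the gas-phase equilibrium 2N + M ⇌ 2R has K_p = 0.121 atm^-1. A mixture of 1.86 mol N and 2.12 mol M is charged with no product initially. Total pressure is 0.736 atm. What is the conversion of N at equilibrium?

X = 0.176

Let X = conversion of N (basis 1.86 mol N); extent of reaction ξ = 0.93X.
Mole table: n_N = 1.86 − 1.86X; n_M = 2.12 − 0.93X; n_R = 1.86X.
n_T = Σnᵢ = 3.98 − 0.93X.
With p_i = (n_i/n_T)P, K_p = p_R^2 / (p_N^2 p_M).
Substituting and setting equal to 0.121 atm^-1 gives a polynomial in X; the root in (0,1) is X = 0.176.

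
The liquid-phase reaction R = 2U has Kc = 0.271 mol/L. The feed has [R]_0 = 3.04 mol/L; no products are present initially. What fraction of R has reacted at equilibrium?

Let X = conversion of R; extent ξ = 3.04·X mol/L.
Concentrations: [R] = 3.04 − 3.04X; [U] = 6.08X.
Kc = [U]^2 / ([R]).
Setting equal to 0.271 and solving for X on (0,1) gives X = 0.139.

X = 0.139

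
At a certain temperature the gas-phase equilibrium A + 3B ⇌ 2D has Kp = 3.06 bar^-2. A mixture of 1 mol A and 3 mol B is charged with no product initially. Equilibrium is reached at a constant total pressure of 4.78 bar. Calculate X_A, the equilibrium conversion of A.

Basis: 1 mol A initially; let X = conversion of A. Extent ξ = X.
Species balance: n_A = 1 − X; n_B = 3 − 3X; n_D = 2X.
Total moles n_T = 4 − 2X.
Mole fractions y_i = n_i/n_T; Kp = p_D^2 / (p_A p_B^3) with p_i = y_i·P.
Setting this equal to 3.06 bar^-2 and taking the physical root (0 < X < 1) gives X = 0.710.

X = 0.710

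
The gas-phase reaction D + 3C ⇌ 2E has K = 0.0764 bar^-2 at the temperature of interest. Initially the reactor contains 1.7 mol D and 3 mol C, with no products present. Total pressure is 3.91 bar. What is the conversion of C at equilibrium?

X = 0.390

Let X = conversion of C (basis 3 mol C); extent of reaction ξ = X.
Species balance: n_D = 1.7 − X; n_C = 3 − 3X; n_E = 2X.
Summing: n_T = 4.7 − 2X.
With p_i = (n_i/n_T)P, K = p_E^2 / (p_D p_C^3).
This yields a degree-4 equation in X; solving on (0,1), X = 0.390.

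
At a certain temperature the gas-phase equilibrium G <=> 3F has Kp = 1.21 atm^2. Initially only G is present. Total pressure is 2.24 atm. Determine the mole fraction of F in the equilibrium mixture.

y_F = 0.496

Take 1 mol G as basis and let X be its fractional conversion, so ξ = X.
Species balance: n_G = 1 − X; n_F = 3X.
n_T = Σnᵢ = 1 + 2X.
y_i = n_i/n_T, p_i = y_i·P. Kp = p_F^3 / (p_G).
Equating to 1.21 atm^2 and solving on 0 < X < 1: X = 0.247.
Then n_F = 0.74, n_T = 1.49, so y_F = 0.496.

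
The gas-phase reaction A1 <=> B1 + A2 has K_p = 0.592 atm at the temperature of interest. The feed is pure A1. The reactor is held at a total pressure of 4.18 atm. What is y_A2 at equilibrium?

Let X = conversion of A1 (basis 1 mol A1); extent of reaction ξ = X.
Mole table: n_A1 = 1 − X; n_B1 = X; n_A2 = X.
Total moles n_T = 1 + X.
With p_i = (n_i/n_T)P, K_p = p_B1 p_A2 / (p_A1).
Setting this equal to 0.592 atm and taking the physical root (0 < X < 1) gives X = 0.352.
Then n_A2 = 0.352, n_T = 1.35, so y_A2 = 0.260.

y_A2 = 0.260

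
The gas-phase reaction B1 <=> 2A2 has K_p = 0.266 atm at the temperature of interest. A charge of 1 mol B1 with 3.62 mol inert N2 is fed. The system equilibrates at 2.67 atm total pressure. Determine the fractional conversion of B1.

X = 0.294

Basis: 1 mol B1 initially; let X = conversion of B1. Extent ξ = X.
At extent ξ: n_B1 = 1 − X; n_A2 = 2X; n_I = 3.62 (inert).
Total moles n_T = 4.62 + X.
Mole fractions y_i = n_i/n_T; K_p = p_A2^2 / (p_B1) with p_i = y_i·P.
This yields a degree-2 equation in X; solving on (0,1), X = 0.294.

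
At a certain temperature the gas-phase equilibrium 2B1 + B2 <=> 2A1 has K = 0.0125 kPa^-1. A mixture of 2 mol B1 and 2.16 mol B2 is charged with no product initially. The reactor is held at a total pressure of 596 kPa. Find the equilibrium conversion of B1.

Basis: 2 mol B1 initially; let X = conversion of B1. Extent ξ = X.
Mole table: n_B1 = 2 − 2X; n_B2 = 2.16 − X; n_A1 = 2X.
Summing: n_T = 4.16 − X.
With p_i = (n_i/n_T)P, K = p_A1^2 / (p_B1^2 p_B2).
This yields a degree-3 equation in X; solving on (0,1), X = 0.642.

X = 0.642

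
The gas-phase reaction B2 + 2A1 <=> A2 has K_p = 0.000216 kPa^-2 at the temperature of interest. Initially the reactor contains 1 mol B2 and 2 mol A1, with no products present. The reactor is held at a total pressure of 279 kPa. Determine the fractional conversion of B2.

Basis: 1 mol B2 initially; let X = conversion of B2. Extent ξ = X.
Moles: n_B2 = 1 − X; n_A1 = 2 − 2X; n_A2 = X.
n_T = Σnᵢ = 3 − 2X.
With p_i = (n_i/n_T)P, K_p = p_A2 / (p_B2 p_A1^2).
Substituting and setting equal to 0.000216 kPa^-2 gives a polynomial in X; the root in (0,1) is X = 0.701.

X = 0.701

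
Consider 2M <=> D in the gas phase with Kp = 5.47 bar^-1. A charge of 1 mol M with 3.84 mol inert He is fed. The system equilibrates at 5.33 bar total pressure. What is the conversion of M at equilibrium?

Let X = conversion of M (basis 1 mol M); extent of reaction ξ = 0.5X.
Mole table: n_M = 1 − X; n_D = 0.5X; n_I = 3.84 (inert).
Summing: n_T = 4.84 − 0.5X.
Mole fractions y_i = n_i/n_T; Kp = p_D / (p_M^2) with p_i = y_i·P.
Substituting and setting equal to 5.47 bar^-1 gives a polynomial in X; the root in (0,1) is X = 0.759.

X = 0.759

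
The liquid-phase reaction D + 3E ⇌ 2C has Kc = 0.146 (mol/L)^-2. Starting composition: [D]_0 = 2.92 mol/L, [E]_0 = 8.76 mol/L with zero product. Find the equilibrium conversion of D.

X = 0.560

Let X = conversion of D; extent ξ = 2.92·X mol/L.
Concentrations: [D] = 2.92 − 2.92X; [E] = 8.76 − 8.76X; [C] = 5.84X.
Kc = [C]^2 / ([D] [E]^3).
Solving Kc = 0.146 for X ∈ (0,1): X = 0.560.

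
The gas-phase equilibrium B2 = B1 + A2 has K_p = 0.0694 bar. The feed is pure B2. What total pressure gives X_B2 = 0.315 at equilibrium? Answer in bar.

P = 0.63 bar

Take 1 mol B2 as basis and let X be its fractional conversion, so ξ = X.
Species balance: n_B2 = 1 − X; n_B1 = X; n_A2 = X.
Total moles n_T = 1 + X.
K_p = p_B1 p_A2 / (p_B2) with p_i = (n_i/n_T)·P.
At X = 0.315: the mole-fraction product g(X) = Π y_i^ν_i = 0.1102. Since K_p = g(X)·P^{1}, P = (K_p/g)^(1/1) = (0.0694/0.1102)^(1/1) = 0.63 bar.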